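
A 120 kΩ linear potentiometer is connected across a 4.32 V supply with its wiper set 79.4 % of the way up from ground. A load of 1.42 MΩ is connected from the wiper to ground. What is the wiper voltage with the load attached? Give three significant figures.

V ≈ 3.38 V

The wiper splits the pot into (1−α)R = 24.72 kΩ above and αR = 95.28 kΩ below.
Lower section ‖ load = 89.29 kΩ.
V_wiper = 4.32 × 89.29/(24.72 + 89.29) = 3.38 V.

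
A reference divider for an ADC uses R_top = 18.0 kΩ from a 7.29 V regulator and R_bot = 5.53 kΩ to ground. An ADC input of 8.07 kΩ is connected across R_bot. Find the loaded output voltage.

V_out ≈ 1.12 V

The load sits in parallel with R_bot: R_bot‖R_L = (5.53 × 8.07) / (5.53 + 8.07) = 3.281 kΩ.
V_out = 7.29 × 3.281 / (18.0 + 3.281) = 7.29 × 3.281/21.28 = 1.12 V.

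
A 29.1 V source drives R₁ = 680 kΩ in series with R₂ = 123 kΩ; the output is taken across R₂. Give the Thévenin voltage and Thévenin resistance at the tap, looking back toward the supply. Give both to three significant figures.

V_th = 4.46 V, R_th = 104 kΩ

V_th is the open-circuit tap voltage: 29.1 × 123/(680 + 123) = 4.46 V.
With the supply zeroed, R₁ and R₂ appear in parallel from the tap: R_th = R₁‖R₂ = (680 × 123)/803.0 = 104 kΩ.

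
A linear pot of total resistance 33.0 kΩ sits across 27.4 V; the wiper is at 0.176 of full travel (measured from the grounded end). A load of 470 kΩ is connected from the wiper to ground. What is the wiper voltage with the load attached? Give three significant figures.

V ≈ 4.77 V

The wiper splits the pot into (1−α)R = 27.19 kΩ above and αR = 5.808 kΩ below.
Lower section ‖ load = 5.737 kΩ.
V_wiper = 27.4 × 5.737/(27.19 + 5.737) = 4.77 V.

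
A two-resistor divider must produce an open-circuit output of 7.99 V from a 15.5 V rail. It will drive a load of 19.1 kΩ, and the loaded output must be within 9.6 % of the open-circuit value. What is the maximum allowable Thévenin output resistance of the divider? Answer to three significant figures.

Loading drop = R_th/(R_th + R_L) ≤ 0.0960, so R_th ≤ R_L · ε/(1−ε) = 19.1 kΩ × 0.0960/0.9040 = 2.03 kΩ.

R_th ≤ 2.03 kΩ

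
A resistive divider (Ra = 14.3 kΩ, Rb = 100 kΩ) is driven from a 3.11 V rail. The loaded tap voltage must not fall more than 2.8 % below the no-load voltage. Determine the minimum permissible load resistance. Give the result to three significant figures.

Output resistance R_th = Ra‖Rb = (14.3 × 100)/114.3 = 12.51 kΩ.
The fractional drop is R_th/(R_th + R_L); requiring this ≤ 0.0280 gives R_L ≥ R_th(1/0.0280 − 1) = 12.51 × 34.71 = 434 kΩ.

R_L(min) ≈ 434 kΩ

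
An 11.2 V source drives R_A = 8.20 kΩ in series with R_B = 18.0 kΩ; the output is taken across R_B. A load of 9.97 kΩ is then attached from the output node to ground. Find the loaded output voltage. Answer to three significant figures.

V_out ≈ 4.92 V

The load sits in parallel with R_B: R_B‖R_L = (18.0 × 9.97) / (18.0 + 9.97) = 6.416 kΩ.
V_out = 11.2 × 6.416 / (8.20 + 6.416) = 11.2 × 6.416/14.62 = 4.92 V.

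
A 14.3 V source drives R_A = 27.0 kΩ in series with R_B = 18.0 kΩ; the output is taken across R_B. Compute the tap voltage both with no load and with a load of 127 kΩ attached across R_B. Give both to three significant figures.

Open-circuit: V = 14.3 × 18.0/(27.0 + 18.0) = 5.72 V.
With the load, R_B becomes R_B‖R_L = 15.77 kΩ, so V = 14.3 × 15.77/42.77 = 5.27 V.

Unloaded: 5.72 V; loaded: 5.27 V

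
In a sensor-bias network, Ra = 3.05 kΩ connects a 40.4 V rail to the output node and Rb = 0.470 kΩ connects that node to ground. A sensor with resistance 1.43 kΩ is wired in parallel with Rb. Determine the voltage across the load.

V_out ≈ 4.20 V

The load sits in parallel with Rb: Rb‖R_L = (470 × 1430) / (470 + 1430) = 353.7 Ω.
V_out = 40.4 × 353.7 / (3050 + 353.7) = 40.4 × 353.7/3404 = 4.20 V.
(Unloaded it would have been 5.39 V.)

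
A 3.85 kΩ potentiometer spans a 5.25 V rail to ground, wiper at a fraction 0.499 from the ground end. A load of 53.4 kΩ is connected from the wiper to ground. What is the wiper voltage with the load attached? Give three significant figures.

V ≈ 2.57 V

The wiper splits the pot into (1−α)R = 1.929 kΩ above and αR = 1.921 kΩ below.
Lower section ‖ load = 1.854 kΩ.
V_wiper = 5.25 × 1.854/(1.929 + 1.854) = 2.57 V.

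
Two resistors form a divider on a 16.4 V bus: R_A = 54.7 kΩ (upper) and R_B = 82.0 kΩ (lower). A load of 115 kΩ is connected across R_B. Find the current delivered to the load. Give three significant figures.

R_B‖R_L = 47.87 kΩ; V_out = 16.4 × 47.87/102.6 = 7.654 V.
I_L = V_out / R_L = 7.654 / 115 kΩ = 0.0666 mA.

I_L ≈ 0.0666 mA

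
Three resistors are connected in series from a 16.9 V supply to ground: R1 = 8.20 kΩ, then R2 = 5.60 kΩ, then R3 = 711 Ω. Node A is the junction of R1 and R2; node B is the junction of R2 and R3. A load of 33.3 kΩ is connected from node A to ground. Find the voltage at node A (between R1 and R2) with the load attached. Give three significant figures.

Below node A the series string R2+R3 = 6311 Ω sits in parallel with the 33300 Ω load: 5306 Ω.
V_A = 16.9 × 5306/(8200 + 5306) = 6.64 V.

V ≈ 6.64 V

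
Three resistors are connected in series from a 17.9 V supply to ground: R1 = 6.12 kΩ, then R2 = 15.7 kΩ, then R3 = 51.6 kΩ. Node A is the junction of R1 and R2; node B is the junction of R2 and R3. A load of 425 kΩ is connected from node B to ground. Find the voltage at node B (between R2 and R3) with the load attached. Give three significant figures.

At node B, R3 is in parallel with the load: R3‖R_L = 46.01 kΩ.
Below node A the resistance is R2 + (R3‖R_L) = 61.71 kΩ, so V_A = 17.9 × 61.71/67.83 = 16.29 V.
Then V_B = V_A × (R3‖R_L)/(R2 + R3‖R_L) = 16.29 × 46.01/61.71 = 12.1 V.

V ≈ 12.1 V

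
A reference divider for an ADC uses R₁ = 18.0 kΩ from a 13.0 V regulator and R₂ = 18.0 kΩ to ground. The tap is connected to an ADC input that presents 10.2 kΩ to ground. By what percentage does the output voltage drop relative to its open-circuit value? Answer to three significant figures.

Unloaded V = 13.0 × 18.0/36.00 = 6.500 V.
Loaded: R₂‖R_L = 6.511 kΩ, giving V = 13.0 × 6.511/24.51 = 3.453 V.
Drop = (6.500 − 3.453) / 6.500 = 46.9 %.

46.9 %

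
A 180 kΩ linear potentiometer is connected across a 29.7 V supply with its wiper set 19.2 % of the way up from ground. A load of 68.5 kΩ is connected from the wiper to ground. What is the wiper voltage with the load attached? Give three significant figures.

V ≈ 4.05 V

The wiper splits the pot into (1−α)R = 145.4 kΩ above and αR = 34.56 kΩ below.
Lower section ‖ load = 22.97 kΩ.
V_wiper = 29.7 × 22.97/(145.4 + 22.97) = 4.05 V.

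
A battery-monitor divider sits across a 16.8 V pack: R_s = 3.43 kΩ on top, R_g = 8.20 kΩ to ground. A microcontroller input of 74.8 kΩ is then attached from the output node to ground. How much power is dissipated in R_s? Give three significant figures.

P ≈ 8.27 mW

Total resistance from the source is R_s + (R_g‖R_L) = 10.82 kΩ, so I = 16.8/10.82 kΩ = 1.553 mA.
P = I²·R_s = (1.553 mA)² × 3.43 kΩ = 8.27 mW.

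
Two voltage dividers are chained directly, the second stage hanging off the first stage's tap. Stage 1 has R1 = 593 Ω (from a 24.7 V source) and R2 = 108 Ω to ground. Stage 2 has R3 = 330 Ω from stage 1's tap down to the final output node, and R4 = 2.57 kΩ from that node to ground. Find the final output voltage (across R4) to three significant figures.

V_out ≈ 3.27 V

Stage 2 presents R3+R4 = 2900 Ω as a load on stage 1's tap.
Stage 1's lower leg becomes R2‖(R3+R4) = 104.1 Ω, so V_mid = 24.7 × 104.1/697.1 = 3.689 V.
Stage 2 is itself unloaded: V_out = V_mid × R4/(R3+R4) = 3.689 × 2570/2900 = 3.27 V.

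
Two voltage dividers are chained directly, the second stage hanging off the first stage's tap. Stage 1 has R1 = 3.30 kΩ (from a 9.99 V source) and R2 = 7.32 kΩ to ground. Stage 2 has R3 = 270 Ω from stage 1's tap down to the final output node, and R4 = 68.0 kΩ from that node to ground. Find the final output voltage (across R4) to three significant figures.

Stage 2 presents R3+R4 = 68270 Ω as a load on stage 1's tap.
Stage 1's lower leg becomes R2‖(R3+R4) = 6611 Ω, so V_mid = 9.99 × 6611/9911 = 6.664 V.
Stage 2 is itself unloaded: V_out = V_mid × R4/(R3+R4) = 6.664 × 68000/68270 = 6.64 V.

V_out ≈ 6.64 V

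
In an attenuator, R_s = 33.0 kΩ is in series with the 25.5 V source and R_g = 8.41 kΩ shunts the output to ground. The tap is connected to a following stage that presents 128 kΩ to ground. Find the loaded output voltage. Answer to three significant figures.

The load sits in parallel with R_g: R_g‖R_L = (8.41 × 128) / (8.41 + 128) = 7.892 kΩ.
V_out = 25.5 × 7.892 / (33.0 + 7.892) = 25.5 × 7.892/40.89 = 4.92 V.
(Unloaded it would have been 5.18 V.)

V_out ≈ 4.92 V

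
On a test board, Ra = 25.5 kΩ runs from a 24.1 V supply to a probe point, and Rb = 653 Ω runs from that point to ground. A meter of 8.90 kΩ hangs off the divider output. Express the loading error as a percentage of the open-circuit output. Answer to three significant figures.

6.68 %

The divider's output (Thévenin) resistance is Ra‖Rb = 636.7 Ω.
Fractional drop under load = R_th/(R_th + R_L) = 636.7 / (636.7 + 8900) = 0.06676.
So the output falls by 6.68 %.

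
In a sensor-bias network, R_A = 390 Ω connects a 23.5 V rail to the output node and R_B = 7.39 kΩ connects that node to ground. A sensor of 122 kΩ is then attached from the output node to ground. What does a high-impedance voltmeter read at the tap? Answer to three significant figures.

The load sits in parallel with R_B: R_B‖R_L = (7390 × 122000) / (7390 + 122000) = 6968 Ω.
V_out = 23.5 × 6968 / (390 + 6968) = 23.5 × 6968/7358 = 22.3 V.

V_out ≈ 22.3 V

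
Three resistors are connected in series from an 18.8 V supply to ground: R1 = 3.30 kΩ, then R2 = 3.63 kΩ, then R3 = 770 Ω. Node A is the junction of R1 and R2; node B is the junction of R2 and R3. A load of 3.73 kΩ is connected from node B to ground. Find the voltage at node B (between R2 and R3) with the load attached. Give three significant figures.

V ≈ 1.59 V

At node B, R3 is in parallel with the load: R3‖R_L = 638.2 Ω.
Below node A the resistance is R2 + (R3‖R_L) = 4268 Ω, so V_A = 18.8 × 4268/7568 = 10.60 V.
Then V_B = V_A × (R3‖R_L)/(R2 + R3‖R_L) = 10.60 × 638.2/4268 = 1.59 V.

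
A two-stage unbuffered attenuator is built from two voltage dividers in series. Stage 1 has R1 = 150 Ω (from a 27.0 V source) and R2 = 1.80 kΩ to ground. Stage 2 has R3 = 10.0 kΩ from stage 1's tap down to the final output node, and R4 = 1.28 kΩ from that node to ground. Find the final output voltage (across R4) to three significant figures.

V_out ≈ 2.79 V

Stage 2 presents R3+R4 = 11280 Ω as a load on stage 1's tap.
Stage 1's lower leg becomes R2‖(R3+R4) = 1552 Ω, so V_mid = 27.0 × 1552/1702 = 24.62 V.
Stage 2 is itself unloaded: V_out = V_mid × R4/(R3+R4) = 24.62 × 1280/11280 = 2.79 V.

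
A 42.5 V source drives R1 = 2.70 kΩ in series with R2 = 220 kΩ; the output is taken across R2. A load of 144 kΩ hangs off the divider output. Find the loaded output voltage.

The load sits in parallel with R2: R2‖R_L = (220 × 144) / (220 + 144) = 87.03 kΩ.
V_out = 42.5 × 87.03 / (2.70 + 87.03) = 42.5 × 87.03/89.73 = 41.2 V.
(Unloaded it would have been 42.0 V.)

V_out ≈ 41.2 V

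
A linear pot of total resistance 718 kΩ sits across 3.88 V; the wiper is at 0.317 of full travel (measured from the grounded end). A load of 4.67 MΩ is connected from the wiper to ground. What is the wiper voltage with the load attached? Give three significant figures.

V ≈ 1.19 V

The wiper splits the pot into (1−α)R = 490.4 kΩ above and αR = 227.6 kΩ below.
Lower section ‖ load = 217.0 kΩ.
V_wiper = 3.88 × 217.0/(490.4 + 217.0) = 1.19 V.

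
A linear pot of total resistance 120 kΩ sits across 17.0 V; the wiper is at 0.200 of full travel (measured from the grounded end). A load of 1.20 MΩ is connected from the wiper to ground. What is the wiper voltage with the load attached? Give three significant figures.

The wiper splits the pot into (1−α)R = 96.00 kΩ above and αR = 24.00 kΩ below.
Lower section ‖ load = 23.53 kΩ.
V_wiper = 17.0 × 23.53/(96.00 + 23.53) = 3.35 V.

V ≈ 3.35 V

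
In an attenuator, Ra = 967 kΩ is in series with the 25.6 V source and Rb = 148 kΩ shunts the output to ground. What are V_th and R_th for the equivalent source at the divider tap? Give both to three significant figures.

V_th is the open-circuit tap voltage: 25.6 × 148/(967 + 148) = 3.40 V.
With the supply zeroed, Ra and Rb appear in parallel from the tap: R_th = Ra‖Rb = (967 × 148)/1115 = 128 kΩ.

V_th = 3.40 V, R_th = 128 kΩ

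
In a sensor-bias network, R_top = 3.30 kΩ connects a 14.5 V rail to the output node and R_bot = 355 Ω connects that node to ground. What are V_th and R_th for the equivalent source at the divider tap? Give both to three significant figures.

V_th = 1.41 V, R_th = 321 Ω

V_th is the open-circuit tap voltage: 14.5 × 355/(3300 + 355) = 1.41 V.
With the supply zeroed, R_top and R_bot appear in parallel from the tap: R_th = R_top‖R_bot = (3300 × 355)/3655 = 321 Ω.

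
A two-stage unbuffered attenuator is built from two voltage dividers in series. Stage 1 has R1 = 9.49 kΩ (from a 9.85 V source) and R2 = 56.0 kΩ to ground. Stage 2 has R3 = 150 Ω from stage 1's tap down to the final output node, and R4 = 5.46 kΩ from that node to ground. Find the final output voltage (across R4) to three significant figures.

V_out ≈ 3.35 V

Stage 2 presents R3+R4 = 5610 Ω as a load on stage 1's tap.
Stage 1's lower leg becomes R2‖(R3+R4) = 5099 Ω, so V_mid = 9.85 × 5099/14590 = 3.443 V.
Stage 2 is itself unloaded: V_out = V_mid × R4/(R3+R4) = 3.443 × 5460/5610 = 3.35 V.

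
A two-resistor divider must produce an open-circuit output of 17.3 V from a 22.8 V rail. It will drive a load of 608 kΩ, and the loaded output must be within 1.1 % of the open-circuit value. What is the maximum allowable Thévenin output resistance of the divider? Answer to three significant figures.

R_th ≤ 6.76 kΩ

Loading drop = R_th/(R_th + R_L) ≤ 0.0110, so R_th ≤ R_L · ε/(1−ε) = 608 kΩ × 0.0110/0.9890 = 6.76 kΩ.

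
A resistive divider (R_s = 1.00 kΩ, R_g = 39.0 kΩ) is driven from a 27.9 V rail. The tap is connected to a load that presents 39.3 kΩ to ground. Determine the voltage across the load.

The load sits in parallel with R_g: R_g‖R_L = (39.0 × 39.3) / (39.0 + 39.3) = 19.57 kΩ.
V_out = 27.9 × 19.57 / (1.00 + 19.57) = 27.9 × 19.57/20.57 = 26.5 V.
(Unloaded it would have been 27.2 V.)

V_out ≈ 26.5 V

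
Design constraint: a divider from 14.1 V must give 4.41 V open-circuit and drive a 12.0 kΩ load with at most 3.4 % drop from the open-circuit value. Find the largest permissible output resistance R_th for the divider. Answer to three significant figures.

R_th ≤ 422 Ω

Loading drop = R_th/(R_th + R_L) ≤ 0.0340, so R_th ≤ R_L · ε/(1−ε) = 12.0 kΩ × 0.0340/0.9660 = 422 Ω.
(Any R1, R2 with R2/(R1+R2) = 0.313 and R1‖R2 ≤ 422 Ω will meet the spec.)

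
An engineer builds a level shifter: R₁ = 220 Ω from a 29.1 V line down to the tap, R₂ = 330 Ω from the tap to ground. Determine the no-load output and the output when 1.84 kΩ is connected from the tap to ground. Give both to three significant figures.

Open-circuit: V = 29.1 × 330/(220 + 330) = 17.5 V.
With the load, R₂ becomes R₂‖R_L = 279.8 Ω, so V = 29.1 × 279.8/499.8 = 16.3 V.

Unloaded: 17.5 V; loaded: 16.3 V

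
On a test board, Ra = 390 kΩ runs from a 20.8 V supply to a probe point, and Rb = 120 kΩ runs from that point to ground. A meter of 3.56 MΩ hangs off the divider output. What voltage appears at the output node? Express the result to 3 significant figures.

The load sits in parallel with Rb: Rb‖R_L = (120 × 3560) / (120 + 3560) = 116.1 kΩ.
V_out = 20.8 × 116.1 / (390 + 116.1) = 20.8 × 116.1/506.1 = 4.77 V.

V_out ≈ 4.77 V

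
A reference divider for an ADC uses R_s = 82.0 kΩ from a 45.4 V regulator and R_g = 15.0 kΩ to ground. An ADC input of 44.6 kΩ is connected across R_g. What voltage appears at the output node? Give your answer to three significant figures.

V_out ≈ 5.47 V

The load sits in parallel with R_g: R_g‖R_L = (15.0 × 44.6) / (15.0 + 44.6) = 11.22 kΩ.
V_out = 45.4 × 11.22 / (82.0 + 11.22) = 45.4 × 11.22/93.22 = 5.47 V.
(Unloaded it would have been 7.02 V.)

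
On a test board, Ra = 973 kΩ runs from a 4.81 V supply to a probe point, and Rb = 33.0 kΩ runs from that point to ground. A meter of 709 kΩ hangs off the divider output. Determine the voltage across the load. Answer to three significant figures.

The load sits in parallel with Rb: Rb‖R_L = (33.0 × 709) / (33.0 + 709) = 31.53 kΩ.
V_out = 4.81 × 31.53 / (973 + 31.53) = 4.81 × 31.53/1005 = 0.151 V.

V_out ≈ 0.151 V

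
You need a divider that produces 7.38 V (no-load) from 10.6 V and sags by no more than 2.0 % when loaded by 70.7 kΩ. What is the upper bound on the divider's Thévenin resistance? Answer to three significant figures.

Loading drop = R_th/(R_th + R_L) ≤ 0.0200, so R_th ≤ R_L · ε/(1−ε) = 70.7 kΩ × 0.0200/0.9800 = 1.44 kΩ.
(Any R1, R2 with R2/(R1+R2) = 0.696 and R1‖R2 ≤ 1.44 kΩ will meet the spec.)

R_th ≤ 1.44 kΩ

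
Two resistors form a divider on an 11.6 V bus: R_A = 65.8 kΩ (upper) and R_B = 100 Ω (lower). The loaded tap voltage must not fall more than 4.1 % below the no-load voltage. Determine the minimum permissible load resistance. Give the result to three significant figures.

R_L(min) ≈ 2.34 kΩ

Output resistance R_th = R_A‖R_B = (65800 × 100)/65900 = 99.85 Ω.
The fractional drop is R_th/(R_th + R_L); requiring this ≤ 0.0410 gives R_L ≥ R_th(1/0.0410 − 1) = 99.85 × 23.39 = 2.34 kΩ.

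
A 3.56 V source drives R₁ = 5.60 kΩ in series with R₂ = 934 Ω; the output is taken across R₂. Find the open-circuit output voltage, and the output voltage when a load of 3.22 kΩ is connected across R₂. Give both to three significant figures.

Open-circuit: V = 3.56 × 934/(5600 + 934) = 0.509 V.
With the load, R₂ becomes R₂‖R_L = 724.0 Ω, so V = 3.56 × 724.0/6324 = 0.408 V.

Unloaded: 0.509 V; loaded: 0.408 V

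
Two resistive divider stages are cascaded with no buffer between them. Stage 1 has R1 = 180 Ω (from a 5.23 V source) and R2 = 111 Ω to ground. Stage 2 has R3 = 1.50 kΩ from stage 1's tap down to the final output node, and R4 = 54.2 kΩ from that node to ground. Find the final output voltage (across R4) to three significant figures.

V_out ≈ 1.94 V

Stage 2 presents R3+R4 = 55700 Ω as a load on stage 1's tap.
Stage 1's lower leg becomes R2‖(R3+R4) = 110.8 Ω, so V_mid = 5.23 × 110.8/290.8 = 1.992 V.
Stage 2 is itself unloaded: V_out = V_mid × R4/(R3+R4) = 1.992 × 54200/55700 = 1.94 V.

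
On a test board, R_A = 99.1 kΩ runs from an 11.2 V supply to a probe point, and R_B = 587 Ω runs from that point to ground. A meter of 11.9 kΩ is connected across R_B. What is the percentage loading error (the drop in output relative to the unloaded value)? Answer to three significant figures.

4.67 %

The divider's output (Thévenin) resistance is R_A‖R_B = 583.5 Ω.
Fractional drop under load = R_th/(R_th + R_L) = 583.5 / (583.5 + 11900) = 0.04675.
So the output falls by 4.67 %.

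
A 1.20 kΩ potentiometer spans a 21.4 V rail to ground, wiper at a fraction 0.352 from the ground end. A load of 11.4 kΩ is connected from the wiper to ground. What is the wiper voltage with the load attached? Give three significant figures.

The wiper splits the pot into (1−α)R = 777.6 Ω above and αR = 422.4 Ω below.
Lower section ‖ load = 407.3 Ω.
V_wiper = 21.4 × 407.3/(777.6 + 407.3) = 7.36 V.

V ≈ 7.36 V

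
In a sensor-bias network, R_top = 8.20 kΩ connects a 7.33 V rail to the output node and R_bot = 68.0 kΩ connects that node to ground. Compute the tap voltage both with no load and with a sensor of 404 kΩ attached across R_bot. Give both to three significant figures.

Unloaded: 6.54 V; loaded: 6.42 V

Open-circuit: V = 7.33 × 68.0/(8.20 + 68.0) = 6.54 V.
With the load, R_bot becomes R_bot‖R_L = 58.20 kΩ, so V = 7.33 × 58.20/66.40 = 6.42 V.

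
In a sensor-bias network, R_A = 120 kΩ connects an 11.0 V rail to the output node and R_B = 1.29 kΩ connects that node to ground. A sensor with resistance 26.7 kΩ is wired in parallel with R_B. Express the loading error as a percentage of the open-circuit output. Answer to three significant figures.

4.56 %

The divider's output (Thévenin) resistance is R_A‖R_B = 1.276 kΩ.
Fractional drop under load = R_th/(R_th + R_L) = 1.276 / (1.276 + 26.7) = 0.04562.
So the output falls by 4.56 %.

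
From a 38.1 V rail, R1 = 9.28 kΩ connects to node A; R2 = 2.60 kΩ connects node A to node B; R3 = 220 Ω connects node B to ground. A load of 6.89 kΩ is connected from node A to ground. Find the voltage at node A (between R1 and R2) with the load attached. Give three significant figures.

V ≈ 6.76 V

Below node A the series string R2+R3 = 2820 Ω sits in parallel with the 6890 Ω load: 2001 Ω.
V_A = 38.1 × 2001/(9280 + 2001) = 6.76 V.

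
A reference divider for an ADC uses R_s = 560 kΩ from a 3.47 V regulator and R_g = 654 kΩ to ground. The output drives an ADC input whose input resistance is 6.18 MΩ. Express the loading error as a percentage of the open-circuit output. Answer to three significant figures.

4.65 %

The divider's output (Thévenin) resistance is R_s‖R_g = 301.7 kΩ.
Fractional drop under load = R_th/(R_th + R_L) = 301.7 / (301.7 + 6180) = 0.04654.
So the output falls by 4.65 %.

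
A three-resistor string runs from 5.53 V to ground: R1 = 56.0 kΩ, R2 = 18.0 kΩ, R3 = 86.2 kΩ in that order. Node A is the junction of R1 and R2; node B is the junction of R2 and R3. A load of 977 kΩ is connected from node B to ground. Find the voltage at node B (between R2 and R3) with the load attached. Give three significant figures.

V ≈ 2.86 V

At node B, R3 is in parallel with the load: R3‖R_L = 79.21 kΩ.
Below node A the resistance is R2 + (R3‖R_L) = 97.21 kΩ, so V_A = 5.53 × 97.21/153.2 = 3.509 V.
Then V_B = V_A × (R3‖R_L)/(R2 + R3‖R_L) = 3.509 × 79.21/97.21 = 2.86 V.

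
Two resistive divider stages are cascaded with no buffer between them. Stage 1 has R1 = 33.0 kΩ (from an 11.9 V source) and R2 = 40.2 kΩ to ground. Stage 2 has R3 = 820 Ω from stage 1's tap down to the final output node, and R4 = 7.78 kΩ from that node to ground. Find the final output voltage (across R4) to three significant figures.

Stage 2 presents R3+R4 = 8600 Ω as a load on stage 1's tap.
Stage 1's lower leg becomes R2‖(R3+R4) = 7084 Ω, so V_mid = 11.9 × 7084/40080 = 2.103 V.
Stage 2 is itself unloaded: V_out = V_mid × R4/(R3+R4) = 2.103 × 7780/8600 = 1.90 V.

V_out ≈ 1.90 V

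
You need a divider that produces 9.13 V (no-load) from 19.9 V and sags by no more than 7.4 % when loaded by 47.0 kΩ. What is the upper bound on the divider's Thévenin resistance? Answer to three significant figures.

R_th ≤ 3.76 kΩ

Loading drop = R_th/(R_th + R_L) ≤ 0.0740, so R_th ≤ R_L · ε/(1−ε) = 47.0 kΩ × 0.0740/0.9260 = 3.76 kΩ.
(Any R1, R2 with R2/(R1+R2) = 0.459 and R1‖R2 ≤ 3.76 kΩ will meet the spec.)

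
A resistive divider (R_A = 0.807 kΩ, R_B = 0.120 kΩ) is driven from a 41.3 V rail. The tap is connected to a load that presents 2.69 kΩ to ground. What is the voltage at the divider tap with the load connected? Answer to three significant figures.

The load sits in parallel with R_B: R_B‖R_L = (120 × 2690) / (120 + 2690) = 114.9 Ω.
V_out = 41.3 × 114.9 / (807 + 114.9) = 41.3 × 114.9/921.9 = 5.15 V.

V_out ≈ 5.15 V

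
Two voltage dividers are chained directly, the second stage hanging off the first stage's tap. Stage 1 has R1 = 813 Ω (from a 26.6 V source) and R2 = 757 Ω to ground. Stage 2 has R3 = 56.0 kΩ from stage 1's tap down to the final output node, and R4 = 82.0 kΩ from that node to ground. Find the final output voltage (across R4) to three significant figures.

V_out ≈ 7.60 V

Stage 2 presents R3+R4 = 138000 Ω as a load on stage 1's tap.
Stage 1's lower leg becomes R2‖(R3+R4) = 752.9 Ω, so V_mid = 26.6 × 752.9/1566 = 12.79 V.
Stage 2 is itself unloaded: V_out = V_mid × R4/(R3+R4) = 12.79 × 82000/138000 = 7.60 V.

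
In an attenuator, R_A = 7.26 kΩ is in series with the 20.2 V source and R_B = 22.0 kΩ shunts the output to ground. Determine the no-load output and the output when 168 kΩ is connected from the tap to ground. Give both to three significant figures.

Unloaded: 15.2 V; loaded: 14.7 V

Open-circuit: V = 20.2 × 22.0/(7.26 + 22.0) = 15.2 V.
With the load, R_B becomes R_B‖R_L = 19.45 kΩ, so V = 20.2 × 19.45/26.71 = 14.7 V.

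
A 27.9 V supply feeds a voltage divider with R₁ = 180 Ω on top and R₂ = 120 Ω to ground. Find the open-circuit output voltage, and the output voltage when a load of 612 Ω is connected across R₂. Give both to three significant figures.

Open-circuit: V = 27.9 × 120/(180 + 120) = 11.2 V.
With the load, R₂ becomes R₂‖R_L = 100.3 Ω, so V = 27.9 × 100.3/280.3 = 9.99 V.

Unloaded: 11.2 V; loaded: 9.99 V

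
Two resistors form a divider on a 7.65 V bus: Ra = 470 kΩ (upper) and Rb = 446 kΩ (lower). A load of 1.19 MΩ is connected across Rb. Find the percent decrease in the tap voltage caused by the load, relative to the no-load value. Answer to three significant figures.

16.1 %

Unloaded V = 7.65 × 446/916.0 = 3.725 V.
Loaded: Rb‖R_L = 324.4 kΩ, giving V = 7.65 × 324.4/794.4 = 3.124 V.
Drop = (3.725 − 3.124) / 3.725 = 16.1 %.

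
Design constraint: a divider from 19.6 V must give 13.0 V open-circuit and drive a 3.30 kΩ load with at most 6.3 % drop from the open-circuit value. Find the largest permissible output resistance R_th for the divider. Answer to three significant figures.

Loading drop = R_th/(R_th + R_L) ≤ 0.0630, so R_th ≤ R_L · ε/(1−ε) = 3.30 kΩ × 0.0630/0.9370 = 222 Ω.

R_th ≤ 222 Ω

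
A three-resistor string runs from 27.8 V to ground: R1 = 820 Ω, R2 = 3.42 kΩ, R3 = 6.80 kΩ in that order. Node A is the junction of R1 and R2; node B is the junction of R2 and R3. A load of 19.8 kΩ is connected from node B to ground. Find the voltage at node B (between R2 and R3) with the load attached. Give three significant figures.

V ≈ 15.1 V

At node B, R3 is in parallel with the load: R3‖R_L = 5062 Ω.
Below node A the resistance is R2 + (R3‖R_L) = 8482 Ω, so V_A = 27.8 × 8482/9302 = 25.35 V.
Then V_B = V_A × (R3‖R_L)/(R2 + R3‖R_L) = 25.35 × 5062/8482 = 15.1 V.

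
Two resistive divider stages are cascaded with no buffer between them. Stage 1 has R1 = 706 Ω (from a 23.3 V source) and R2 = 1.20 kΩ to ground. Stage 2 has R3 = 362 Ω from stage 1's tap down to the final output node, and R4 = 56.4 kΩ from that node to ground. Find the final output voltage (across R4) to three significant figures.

Stage 2 presents R3+R4 = 56760 Ω as a load on stage 1's tap.
Stage 1's lower leg becomes R2‖(R3+R4) = 1175 Ω, so V_mid = 23.3 × 1175/1881 = 14.56 V.
Stage 2 is itself unloaded: V_out = V_mid × R4/(R3+R4) = 14.56 × 56400/56760 = 14.5 V.

V_out ≈ 14.5 V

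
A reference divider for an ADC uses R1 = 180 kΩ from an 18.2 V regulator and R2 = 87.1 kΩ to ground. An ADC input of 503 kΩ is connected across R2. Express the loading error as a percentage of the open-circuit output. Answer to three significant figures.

10.4 %

Unloaded V = 18.2 × 87.1/267.1 = 5.9349 V.
Loaded: R2‖R_L = 74.24 kΩ, giving V = 18.2 × 74.24/254.2 = 5.3147 V.
Drop = (5.9349 − 5.3147) / 5.9349 = 10.4 %.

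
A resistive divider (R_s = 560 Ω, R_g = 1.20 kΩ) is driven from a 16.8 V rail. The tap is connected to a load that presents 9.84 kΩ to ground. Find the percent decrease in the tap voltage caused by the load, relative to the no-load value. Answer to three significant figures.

The divider's output (Thévenin) resistance is R_s‖R_g = 381.8 Ω.
Fractional drop under load = R_th/(R_th + R_L) = 381.8 / (381.8 + 9840) = 0.03735.
So the output falls by 3.74 %.

3.74 %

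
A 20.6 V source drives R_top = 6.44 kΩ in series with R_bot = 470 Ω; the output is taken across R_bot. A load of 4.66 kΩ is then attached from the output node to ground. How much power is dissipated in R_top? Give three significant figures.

Total resistance from the source is R_top + (R_bot‖R_L) = 6867 Ω, so I = 20.6/6867 Ω = 3.000 mA.
P = I²·R_top = (3.000 mA)² × 6.44 kΩ = 58.0 mW.

P ≈ 58.0 mW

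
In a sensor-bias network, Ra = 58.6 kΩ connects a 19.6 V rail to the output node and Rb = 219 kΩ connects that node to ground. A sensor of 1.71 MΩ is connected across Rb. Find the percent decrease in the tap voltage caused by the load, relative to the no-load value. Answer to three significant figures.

2.63 %

The divider's output (Thévenin) resistance is Ra‖Rb = 46.23 kΩ.
Fractional drop under load = R_th/(R_th + R_L) = 46.23 / (46.23 + 1710) = 0.02632.
So the output falls by 2.63 %.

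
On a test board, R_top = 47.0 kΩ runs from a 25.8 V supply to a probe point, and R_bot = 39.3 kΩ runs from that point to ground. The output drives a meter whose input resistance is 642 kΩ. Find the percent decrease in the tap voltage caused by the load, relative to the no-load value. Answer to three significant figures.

3.23 %

The divider's output (Thévenin) resistance is R_top‖R_bot = 21.40 kΩ.
Fractional drop under load = R_th/(R_th + R_L) = 21.40 / (21.40 + 642) = 0.03226.
So the output falls by 3.23 %.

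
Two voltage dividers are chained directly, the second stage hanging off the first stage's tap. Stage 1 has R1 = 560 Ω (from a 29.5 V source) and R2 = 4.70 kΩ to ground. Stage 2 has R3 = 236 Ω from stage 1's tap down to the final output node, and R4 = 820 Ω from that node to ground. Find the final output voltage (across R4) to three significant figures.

Stage 2 presents R3+R4 = 1056 Ω as a load on stage 1's tap.
Stage 1's lower leg becomes R2‖(R3+R4) = 862.3 Ω, so V_mid = 29.5 × 862.3/1422 = 17.88 V.
Stage 2 is itself unloaded: V_out = V_mid × R4/(R3+R4) = 17.88 × 820/1056 = 13.9 V.

V_out ≈ 13.9 V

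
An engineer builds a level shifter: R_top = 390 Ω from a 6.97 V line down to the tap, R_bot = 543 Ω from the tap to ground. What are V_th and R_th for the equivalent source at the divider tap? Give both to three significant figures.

V_th is the open-circuit tap voltage: 6.97 × 543/(390 + 543) = 4.06 V.
With the supply zeroed, R_top and R_bot appear in parallel from the tap: R_th = R_top‖R_bot = (390 × 543)/933.0 = 227 Ω.

V_th = 4.06 V, R_th = 227 Ω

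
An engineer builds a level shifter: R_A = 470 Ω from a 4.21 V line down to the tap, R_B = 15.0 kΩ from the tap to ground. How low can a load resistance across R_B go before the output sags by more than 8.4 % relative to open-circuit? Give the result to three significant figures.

R_L(min) ≈ 4.97 kΩ

Output resistance R_th = R_A‖R_B = (470 × 15000)/15470 = 455.7 Ω.
The fractional drop is R_th/(R_th + R_L); requiring this ≤ 0.0840 gives R_L ≥ R_th(1/0.0840 − 1) = 455.7 × 10.90 = 4.97 kΩ.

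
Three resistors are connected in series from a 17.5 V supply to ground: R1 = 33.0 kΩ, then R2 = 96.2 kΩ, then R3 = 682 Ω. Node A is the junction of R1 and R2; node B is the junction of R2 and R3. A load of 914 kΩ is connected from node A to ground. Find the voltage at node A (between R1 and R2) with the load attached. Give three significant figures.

Below node A the series string R2+R3 = 96880 Ω sits in parallel with the 914000 Ω load: 87600 Ω.
V_A = 17.5 × 87600/(33000 + 87600) = 12.7 V.

V ≈ 12.7 V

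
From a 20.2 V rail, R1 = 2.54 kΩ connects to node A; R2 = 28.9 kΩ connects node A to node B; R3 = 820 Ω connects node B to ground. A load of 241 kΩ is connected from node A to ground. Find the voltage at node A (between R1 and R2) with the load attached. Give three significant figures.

Below node A the series string R2+R3 = 29720 Ω sits in parallel with the 241000 Ω load: 26460 Ω.
V_A = 20.2 × 26460/(2540 + 26460) = 18.4 V.

V ≈ 18.4 V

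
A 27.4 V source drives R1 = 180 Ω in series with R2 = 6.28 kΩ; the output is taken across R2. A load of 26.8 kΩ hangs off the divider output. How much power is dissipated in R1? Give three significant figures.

Total resistance from the source is R1 + (R2‖R_L) = 5268 Ω, so I = 27.4/5268 Ω = 5.201 mA.
P = I²·R1 = (5.201 mA)² × 180 Ω = 4.87 mW.

P ≈ 4.87 mW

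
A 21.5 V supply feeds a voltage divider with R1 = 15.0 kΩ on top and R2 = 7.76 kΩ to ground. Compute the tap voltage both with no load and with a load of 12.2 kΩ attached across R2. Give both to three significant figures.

Unloaded: 7.33 V; loaded: 5.17 V

Open-circuit: V = 21.5 × 7.76/(15.0 + 7.76) = 7.33 V.
With the load, R2 becomes R2‖R_L = 4.743 kΩ, so V = 21.5 × 4.743/19.74 = 5.17 V.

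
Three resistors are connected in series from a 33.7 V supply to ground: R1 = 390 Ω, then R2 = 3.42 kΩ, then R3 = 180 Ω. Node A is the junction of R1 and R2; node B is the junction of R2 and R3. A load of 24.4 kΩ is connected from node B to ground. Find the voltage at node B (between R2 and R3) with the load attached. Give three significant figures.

V ≈ 1.51 V

At node B, R3 is in parallel with the load: R3‖R_L = 178.7 Ω.
Below node A the resistance is R2 + (R3‖R_L) = 3599 Ω, so V_A = 33.7 × 3599/3989 = 30.40 V.
Then V_B = V_A × (R3‖R_L)/(R2 + R3‖R_L) = 30.40 × 178.7/3599 = 1.51 V.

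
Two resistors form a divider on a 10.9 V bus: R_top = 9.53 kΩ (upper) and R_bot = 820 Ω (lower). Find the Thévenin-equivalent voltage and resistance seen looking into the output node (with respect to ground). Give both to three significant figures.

V_th is the open-circuit tap voltage: 10.9 × 820/(9530 + 820) = 0.864 V.
With the supply zeroed, R_top and R_bot appear in parallel from the tap: R_th = R_top‖R_bot = (9530 × 820)/10350 = 755 Ω.

V_th = 0.864 V, R_th = 755 Ω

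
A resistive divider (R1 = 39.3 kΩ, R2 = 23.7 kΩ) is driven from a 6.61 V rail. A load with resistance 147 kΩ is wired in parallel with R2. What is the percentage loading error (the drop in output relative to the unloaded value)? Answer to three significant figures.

The divider's output (Thévenin) resistance is R1‖R2 = 14.78 kΩ.
Fractional drop under load = R_th/(R_th + R_L) = 14.78 / (14.78 + 147) = 0.09138.
So the output falls by 9.14 %.

9.14 %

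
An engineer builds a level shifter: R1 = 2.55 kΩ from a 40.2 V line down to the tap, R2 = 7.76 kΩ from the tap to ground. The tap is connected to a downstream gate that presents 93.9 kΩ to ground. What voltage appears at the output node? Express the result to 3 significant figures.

The load sits in parallel with R2: R2‖R_L = (7.76 × 93.9) / (7.76 + 93.9) = 7.168 kΩ.
V_out = 40.2 × 7.168 / (2.55 + 7.168) = 40.2 × 7.168/9.718 = 29.7 V.

V_out ≈ 29.7 V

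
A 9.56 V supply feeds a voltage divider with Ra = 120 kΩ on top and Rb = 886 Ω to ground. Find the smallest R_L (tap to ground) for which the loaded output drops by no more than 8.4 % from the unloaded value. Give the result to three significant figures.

Output resistance R_th = Ra‖Rb = (120000 × 886)/120900 = 879.5 Ω.
The fractional drop is R_th/(R_th + R_L); requiring this ≤ 0.0840 gives R_L ≥ R_th(1/0.0840 − 1) = 879.5 × 10.90 = 9.59 kΩ.

R_L(min) ≈ 9.59 kΩ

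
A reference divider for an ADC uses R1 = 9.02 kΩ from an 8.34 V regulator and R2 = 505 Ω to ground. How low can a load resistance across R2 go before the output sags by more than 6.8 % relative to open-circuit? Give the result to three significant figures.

Output resistance R_th = R1‖R2 = (9020 × 505)/9525 = 478.2 Ω.
The fractional drop is R_th/(R_th + R_L); requiring this ≤ 0.0680 gives R_L ≥ R_th(1/0.0680 − 1) = 478.2 × 13.71 = 6.55 kΩ.

R_L(min) ≈ 6.55 kΩ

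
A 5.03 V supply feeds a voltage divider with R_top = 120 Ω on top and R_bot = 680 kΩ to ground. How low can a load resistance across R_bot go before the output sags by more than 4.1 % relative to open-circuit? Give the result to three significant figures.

R_L(min) ≈ 2.81 kΩ

Output resistance R_th = R_top‖R_bot = (120 × 680000)/680100 = 120.0 Ω.
The fractional drop is R_th/(R_th + R_L); requiring this ≤ 0.0410 gives R_L ≥ R_th(1/0.0410 − 1) = 120.0 × 23.39 = 2.81 kΩ.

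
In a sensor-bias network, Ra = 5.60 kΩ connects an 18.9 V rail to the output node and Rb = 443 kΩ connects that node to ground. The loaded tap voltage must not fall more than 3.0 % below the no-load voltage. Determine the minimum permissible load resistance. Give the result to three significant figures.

Output resistance R_th = Ra‖Rb = (5.60 × 443)/448.6 = 5.530 kΩ.
The fractional drop is R_th/(R_th + R_L); requiring this ≤ 0.0300 gives R_L ≥ R_th(1/0.0300 − 1) = 5.530 × 32.33 = 179 kΩ.

R_L(min) ≈ 179 kΩ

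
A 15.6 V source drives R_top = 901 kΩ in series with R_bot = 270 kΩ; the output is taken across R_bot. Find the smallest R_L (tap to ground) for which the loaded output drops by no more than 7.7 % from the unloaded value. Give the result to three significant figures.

Output resistance R_th = R_top‖R_bot = (901 × 270)/1171 = 207.7 kΩ.
The fractional drop is R_th/(R_th + R_L); requiring this ≤ 0.0770 gives R_L ≥ R_th(1/0.0770 − 1) = 207.7 × 11.99 = 2.49 MΩ.

R_L(min) ≈ 2.49 MΩ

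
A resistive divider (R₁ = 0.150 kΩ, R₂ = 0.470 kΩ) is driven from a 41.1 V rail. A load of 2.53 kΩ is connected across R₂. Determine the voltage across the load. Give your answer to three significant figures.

V_out ≈ 29.8 V

The load sits in parallel with R₂: R₂‖R_L = (470 × 2530) / (470 + 2530) = 396.4 Ω.
V_out = 41.1 × 396.4 / (150 + 396.4) = 41.1 × 396.4/546.4 = 29.8 V.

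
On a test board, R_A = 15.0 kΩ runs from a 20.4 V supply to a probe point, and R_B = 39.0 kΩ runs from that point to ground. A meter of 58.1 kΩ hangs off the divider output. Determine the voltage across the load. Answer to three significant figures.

The load sits in parallel with R_B: R_B‖R_L = (39.0 × 58.1) / (39.0 + 58.1) = 23.34 kΩ.
V_out = 20.4 × 23.34 / (15.0 + 23.34) = 20.4 × 23.34/38.34 = 12.4 V.

V_out ≈ 12.4 V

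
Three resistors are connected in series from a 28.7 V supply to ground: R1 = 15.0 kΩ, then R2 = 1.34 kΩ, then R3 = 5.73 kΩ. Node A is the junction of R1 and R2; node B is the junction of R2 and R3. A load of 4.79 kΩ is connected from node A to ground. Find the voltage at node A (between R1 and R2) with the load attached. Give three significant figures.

Below node A the series string R2+R3 = 7.070 kΩ sits in parallel with the 4.79 kΩ load: 2.855 kΩ.
V_A = 28.7 × 2.855/(15.0 + 2.855) = 4.59 V.

V ≈ 4.59 V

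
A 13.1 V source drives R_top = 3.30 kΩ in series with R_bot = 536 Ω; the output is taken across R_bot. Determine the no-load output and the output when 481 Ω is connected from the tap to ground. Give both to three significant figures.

Open-circuit: V = 13.1 × 536/(3300 + 536) = 1.83 V.
With the load, R_bot becomes R_bot‖R_L = 253.5 Ω, so V = 13.1 × 253.5/3554 = 0.935 V.

Unloaded: 1.83 V; loaded: 0.935 V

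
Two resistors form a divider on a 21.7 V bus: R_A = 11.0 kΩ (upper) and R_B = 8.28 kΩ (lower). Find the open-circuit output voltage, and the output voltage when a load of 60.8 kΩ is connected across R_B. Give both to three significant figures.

Open-circuit: V = 21.7 × 8.28/(11.0 + 8.28) = 9.32 V.
With the load, R_B becomes R_B‖R_L = 7.288 kΩ, so V = 21.7 × 7.288/18.29 = 8.65 V.

Unloaded: 9.32 V; loaded: 8.65 V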